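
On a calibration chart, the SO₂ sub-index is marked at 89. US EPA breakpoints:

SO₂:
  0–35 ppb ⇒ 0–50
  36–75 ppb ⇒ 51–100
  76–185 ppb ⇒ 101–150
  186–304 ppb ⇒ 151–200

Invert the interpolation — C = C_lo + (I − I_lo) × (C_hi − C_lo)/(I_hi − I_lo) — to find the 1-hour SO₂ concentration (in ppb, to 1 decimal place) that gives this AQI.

AQI 89 lies in the 51–100 band, which corresponds to 36–75 ppb.
C = 36 + (89−51)×(75−36)/(100−51) = 36 + 38×39/49 ≈ 66.245 ppb → 66.2 ppb to 1 dp.

66.2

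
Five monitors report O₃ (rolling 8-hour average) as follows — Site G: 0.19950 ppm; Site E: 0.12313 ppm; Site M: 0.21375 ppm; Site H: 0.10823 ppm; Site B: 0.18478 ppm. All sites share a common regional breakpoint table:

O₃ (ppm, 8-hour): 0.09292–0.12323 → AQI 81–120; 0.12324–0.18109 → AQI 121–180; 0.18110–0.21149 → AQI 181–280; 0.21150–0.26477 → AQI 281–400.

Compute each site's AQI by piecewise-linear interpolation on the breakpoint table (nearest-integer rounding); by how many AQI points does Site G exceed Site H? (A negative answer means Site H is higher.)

Site G: 0.19950 ∈ [0.18110, 0.21149] ↔ index [181, 280].
181 + (0.19950−0.18110)·(280−181)/(0.21149−0.18110) = 181 + 0.01840·99/0.03039 ≈ 240.94, so AQI = 241.
Site E: 0.12313 lies in 0.09292–0.12323, so I_lo=81, I_hi=120, C_lo=0.09292, C_hi=0.12323.
(120−81)/(0.12323−0.09292) × (0.12313−0.09292) + 81 = 39/0.03031 × 0.03021 + 81 ≈ 119.87 → 120.
Site M: row 0.21150–0.26477 (AQI 281–400). (400−281)·(0.21375−0.21150)/(0.26477−0.21150) + 281 = 119·0.00225/0.05327 + 281 ≈ 286.03 → 286.
Site H: 0.10823 ∈ [0.09292, 0.12323] ↔ index [81, 120].
81 + (0.10823−0.09292)·(120−81)/(0.12323−0.09292) = 81 + 0.01531·39/0.03031 ≈ 100.70, so AQI = 101.
Site B: row 0.18110–0.21149 (AQI 181–280). (280−181)·(0.18478−0.18110)/(0.21149−0.18110) + 181 = 99·0.00368/0.03039 + 181 ≈ 192.99 → 193.
AQIs: Site G=241, Site E=120, Site M=286, Site H=101, Site B=193. Site G (241) − Site H (101) = 140.

140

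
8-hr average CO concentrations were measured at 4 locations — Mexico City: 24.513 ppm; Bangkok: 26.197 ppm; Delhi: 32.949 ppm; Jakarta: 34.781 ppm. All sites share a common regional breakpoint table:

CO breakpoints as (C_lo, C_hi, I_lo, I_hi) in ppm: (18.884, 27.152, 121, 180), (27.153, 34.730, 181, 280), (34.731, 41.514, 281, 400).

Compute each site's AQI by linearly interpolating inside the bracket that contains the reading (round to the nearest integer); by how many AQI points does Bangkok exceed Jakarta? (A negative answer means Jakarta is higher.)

Mexico City: 24.513 ∈ [18.884, 27.152] ↔ index [121, 180].
121 + (24.513−18.884)·(180−121)/(27.152−18.884) = 121 + 5.629·59/8.268 ≈ 161.17, so AQI = 161.
Bangkok: row 18.884–27.152 (AQI 121–180). (180−121)·(26.197−18.884)/(27.152−18.884) + 121 = 59·7.313/8.268 + 121 ≈ 173.19 → 173.
Delhi: row 27.153–34.730 (AQI 181–280). (280−181)·(32.949−27.153)/(34.730−27.153) + 181 = 99·5.796/7.577 + 181 ≈ 256.73 → 257.
Jakarta: 34.781 ∈ [34.731, 41.514] ↔ index [281, 400].
281 + (34.781−34.731)·(400−281)/(41.514−34.731) = 281 + 0.050·119/6.783 ≈ 281.88, so AQI = 282.
AQIs: Mexico City=161, Bangkok=173, Delhi=257, Jakarta=282. Bangkok (173) − Jakarta (282) = -109.

-109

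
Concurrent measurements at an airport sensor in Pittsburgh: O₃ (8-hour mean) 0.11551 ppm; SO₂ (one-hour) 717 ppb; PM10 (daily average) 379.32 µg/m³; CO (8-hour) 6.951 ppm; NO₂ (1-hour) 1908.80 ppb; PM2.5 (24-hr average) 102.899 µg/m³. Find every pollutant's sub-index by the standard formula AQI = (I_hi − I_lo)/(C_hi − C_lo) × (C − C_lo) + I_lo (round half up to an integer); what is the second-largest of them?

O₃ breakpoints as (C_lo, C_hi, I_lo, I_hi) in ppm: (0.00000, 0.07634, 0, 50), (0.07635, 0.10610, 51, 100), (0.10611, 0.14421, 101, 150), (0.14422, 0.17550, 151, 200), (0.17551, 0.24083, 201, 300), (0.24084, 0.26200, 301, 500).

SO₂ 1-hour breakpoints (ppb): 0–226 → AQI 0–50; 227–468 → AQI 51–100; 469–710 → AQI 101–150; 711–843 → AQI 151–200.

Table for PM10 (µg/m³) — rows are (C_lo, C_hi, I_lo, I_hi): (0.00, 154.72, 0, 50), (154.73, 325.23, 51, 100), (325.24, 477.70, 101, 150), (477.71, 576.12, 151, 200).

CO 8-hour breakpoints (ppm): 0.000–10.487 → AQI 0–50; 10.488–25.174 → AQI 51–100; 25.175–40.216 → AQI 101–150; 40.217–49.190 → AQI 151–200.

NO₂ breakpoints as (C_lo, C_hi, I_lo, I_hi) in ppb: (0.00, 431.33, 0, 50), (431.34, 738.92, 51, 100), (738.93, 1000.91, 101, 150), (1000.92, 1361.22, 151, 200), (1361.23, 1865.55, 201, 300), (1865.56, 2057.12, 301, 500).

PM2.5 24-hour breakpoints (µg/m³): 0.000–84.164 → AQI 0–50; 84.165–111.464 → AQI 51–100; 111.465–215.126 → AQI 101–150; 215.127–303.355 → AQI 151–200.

O₃ 0.11551: bracket 0.10611–0.14421 → index 101–150; slope 49/0.03810, offset 0.00940.
AQI = 101 + 49/0.03810·0.00940 ≈ 113.09 ⇒ 113.
SO₂: 717 lies in 711–843, so I_lo=151, I_hi=200, C_lo=711, C_hi=843.
(200−151)/(843−711) × (717−711) + 151 = 49/132 × 6 + 151 ≈ 153.23 → 153.
PM10: 379.32 lies in 325.24–477.70, so I_lo=101, I_hi=150, C_lo=325.24, C_hi=477.70.
(150−101)/(477.70−325.24) × (379.32−325.24) + 101 = 49/152.46 × 54.08 + 101 ≈ 118.38 → 118.
CO: 6.951 lies in 0.000–10.487, so I_lo=0, I_hi=50, C_lo=0.000, C_hi=10.487.
(50−0)/(10.487−0.000) × (6.951−0.000) + 0 = 50/10.487 × 6.951 + 0 ≈ 33.14 → 33.
NO₂ 1908.80: bracket 1865.56–2057.12 → index 301–500; slope 199/191.56, offset 43.24.
AQI = 301 + 199/191.56·43.24 ≈ 345.92 ⇒ 346.
PM2.5 102.899: bracket 84.165–111.464 → index 51–100; slope 49/27.299, offset 18.734.
AQI = 51 + 49/27.299·18.734 ≈ 84.63 ⇒ 85.
Sub-indices: O₃→113, SO₂→153, PM10→118, CO→33, NO₂→346, PM2.5→85. Ranked high→low: 346, 153, 118, 113, 85, 33. Second-highest sub-index = 153.

153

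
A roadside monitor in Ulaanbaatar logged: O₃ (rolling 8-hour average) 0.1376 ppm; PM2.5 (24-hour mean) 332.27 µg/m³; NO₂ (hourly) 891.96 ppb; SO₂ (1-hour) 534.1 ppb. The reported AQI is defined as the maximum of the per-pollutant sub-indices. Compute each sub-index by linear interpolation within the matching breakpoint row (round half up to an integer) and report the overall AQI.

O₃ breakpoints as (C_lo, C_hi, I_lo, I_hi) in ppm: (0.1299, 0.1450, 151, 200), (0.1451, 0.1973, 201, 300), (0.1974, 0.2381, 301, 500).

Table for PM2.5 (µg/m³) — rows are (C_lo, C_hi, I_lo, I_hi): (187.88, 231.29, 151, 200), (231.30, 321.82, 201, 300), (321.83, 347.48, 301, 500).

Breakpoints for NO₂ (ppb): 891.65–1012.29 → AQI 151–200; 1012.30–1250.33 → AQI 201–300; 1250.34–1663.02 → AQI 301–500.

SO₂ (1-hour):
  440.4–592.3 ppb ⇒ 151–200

O₃: 0.1376 ∈ [0.1299, 0.1450] ↔ index [151, 200].
151 + (0.1376−0.1299)·(200−151)/(0.1450−0.1299) = 151 + 0.0077·49/0.0151 ≈ 175.99, so AQI = 176.
PM2.5 332.27: bracket 321.83–347.48 → index 301–500; slope 199/25.65, offset 10.44.
AQI = 301 + 199/25.65·10.44 ≈ 382.00 ⇒ 382.
NO₂: 891.96 lies in 891.65–1012.29, so I_lo=151, I_hi=200, C_lo=891.65, C_hi=1012.29.
(200−151)/(1012.29−891.65) × (891.96−891.65) + 151 = 49/120.64 × 0.31 + 151 ≈ 151.13 → 151.
SO₂: 534.1 ∈ [440.4, 592.3] ↔ index [151, 200].
151 + (534.1−440.4)·(200−151)/(592.3−440.4) = 151 + 93.7·49/151.9 ≈ 181.23, so AQI = 181.
Sub-indices: O₃→176, PM2.5→382, NO₂→151, SO₂→181. Overall AQI = max = 382; dominant pollutant is PM2.5.

382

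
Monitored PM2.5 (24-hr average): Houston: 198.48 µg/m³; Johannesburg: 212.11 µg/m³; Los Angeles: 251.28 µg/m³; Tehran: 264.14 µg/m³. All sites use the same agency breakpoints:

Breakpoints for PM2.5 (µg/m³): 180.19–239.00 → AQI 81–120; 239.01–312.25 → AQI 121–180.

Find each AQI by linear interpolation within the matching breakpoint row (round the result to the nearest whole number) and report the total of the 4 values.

Houston: 198.48 lies in 180.19–239.00, so I_lo=81, I_hi=120, C_lo=180.19, C_hi=239.00.
(120−81)/(239.00−180.19) × (198.48−180.19) + 81 = 39/58.81 × 18.29 + 81 ≈ 93.13 → 93.
Johannesburg: 212.11 lies in 180.19–239.00, so I_lo=81, I_hi=120, C_lo=180.19, C_hi=239.00.
(120−81)/(239.00−180.19) × (212.11−180.19) + 81 = 39/58.81 × 31.92 + 81 ≈ 102.17 → 102.
Los Angeles 251.28: bracket 239.01–312.25 → index 121–180; slope 59/73.24, offset 12.27.
AQI = 121 + 59/73.24·12.27 ≈ 130.88 ⇒ 131.
Tehran: 264.14 ∈ [239.01, 312.25] ↔ index [121, 180].
121 + (264.14−239.01)·(180−121)/(312.25−239.01) = 121 + 25.13·59/73.24 ≈ 141.24, so AQI = 141.
AQIs: Houston=93, Johannesburg=102, Los Angeles=131, Tehran=141. Sum = 93 + 102 + 131 + 141 = 467.

467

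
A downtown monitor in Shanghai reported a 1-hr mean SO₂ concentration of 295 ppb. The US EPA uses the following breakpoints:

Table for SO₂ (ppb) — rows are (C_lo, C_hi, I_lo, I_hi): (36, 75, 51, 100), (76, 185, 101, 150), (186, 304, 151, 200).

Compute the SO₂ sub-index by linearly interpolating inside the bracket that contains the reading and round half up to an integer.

SO₂: 295 ∈ [186, 304] ↔ index [151, 200].
151 + (295−186)·(200−151)/(304−186) = 151 + 109·49/118 ≈ 196.26, so AQI = 196.
AQI 196 falls in the Unhealthy category.

196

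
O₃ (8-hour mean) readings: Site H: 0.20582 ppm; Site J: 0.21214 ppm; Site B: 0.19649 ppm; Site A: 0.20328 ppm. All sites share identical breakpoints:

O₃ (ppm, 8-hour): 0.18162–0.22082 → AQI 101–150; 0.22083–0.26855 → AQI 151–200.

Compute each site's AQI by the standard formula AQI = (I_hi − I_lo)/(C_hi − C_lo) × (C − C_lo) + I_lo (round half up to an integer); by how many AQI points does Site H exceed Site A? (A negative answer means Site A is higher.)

3

Site H: row 0.18162–0.22082 (AQI 101–150). (150−101)·(0.20582−0.18162)/(0.22082−0.18162) + 101 = 49·0.02420/0.03920 + 101 ≈ 131.25 → 131.
Site J: row 0.18162–0.22082 (AQI 101–150). (150−101)·(0.21214−0.18162)/(0.22082−0.18162) + 101 = 49·0.03052/0.03920 + 101 ≈ 139.15 → 139.
Site B: 0.19649 ∈ [0.18162, 0.22082] ↔ index [101, 150].
101 + (0.19649−0.18162)·(150−101)/(0.22082−0.18162) = 101 + 0.01487·49/0.03920 ≈ 119.59, so AQI = 120.
Site A: 0.20328 ∈ [0.18162, 0.22082] ↔ index [101, 150].
101 + (0.20328−0.18162)·(150−101)/(0.22082−0.18162) = 101 + 0.02166·49/0.03920 ≈ 128.08, so AQI = 128.
AQIs: Site H=131, Site J=139, Site B=120, Site A=128. Site H (131) − Site A (128) = 3.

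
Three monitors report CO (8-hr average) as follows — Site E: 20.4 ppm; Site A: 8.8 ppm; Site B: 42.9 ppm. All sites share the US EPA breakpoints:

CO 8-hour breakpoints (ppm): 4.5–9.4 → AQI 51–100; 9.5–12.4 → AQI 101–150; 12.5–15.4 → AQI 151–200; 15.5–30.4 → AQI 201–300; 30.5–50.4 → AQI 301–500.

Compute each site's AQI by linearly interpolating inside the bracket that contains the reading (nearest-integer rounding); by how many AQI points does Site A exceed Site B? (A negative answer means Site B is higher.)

Site E: 20.4 ∈ [15.5, 30.4] ↔ index [201, 300].
201 + (20.4−15.5)·(300−201)/(30.4−15.5) = 201 + 4.9·99/14.9 ≈ 233.56, so AQI = 234.
Site A: 8.8 lies in 4.5–9.4, so I_lo=51, I_hi=100, C_lo=4.5, C_hi=9.4.
(100−51)/(9.4−4.5) × (8.8−4.5) + 51 = 49/4.9 × 4.3 + 51 ≈ 94.00 → 94.
Site B: 42.9 ∈ [30.5, 50.4] ↔ index [301, 500].
301 + (42.9−30.5)·(500−301)/(50.4−30.5) = 301 + 12.4·199/19.9 ≈ 425.00, so AQI = 425.
AQIs: Site E=234, Site A=94, Site B=425. Site A (94) − Site B (425) = -331.

-331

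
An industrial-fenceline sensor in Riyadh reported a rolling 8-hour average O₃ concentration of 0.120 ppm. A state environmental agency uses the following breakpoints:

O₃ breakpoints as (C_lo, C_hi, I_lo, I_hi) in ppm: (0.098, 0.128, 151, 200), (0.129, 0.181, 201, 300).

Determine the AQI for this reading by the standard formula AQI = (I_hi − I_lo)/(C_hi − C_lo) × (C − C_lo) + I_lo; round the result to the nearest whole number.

187

O₃: row 0.098–0.128 (AQI 151–200). (200−151)·(0.120−0.098)/(0.128−0.098) + 151 = 49·0.022/0.030 + 151 ≈ 186.93 → 187.
AQI 187 falls in the Unhealthy category.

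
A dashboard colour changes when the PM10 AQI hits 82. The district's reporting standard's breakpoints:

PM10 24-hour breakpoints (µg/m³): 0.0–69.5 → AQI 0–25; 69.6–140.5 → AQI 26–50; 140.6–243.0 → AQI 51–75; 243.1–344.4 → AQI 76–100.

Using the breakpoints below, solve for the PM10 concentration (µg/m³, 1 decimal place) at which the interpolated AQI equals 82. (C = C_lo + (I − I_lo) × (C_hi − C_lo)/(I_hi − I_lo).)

268.4

AQI 82 lies in the 76–100 band, which corresponds to 243.1–344.4 µg/m³.
C = 243.1 + (82−76)×(344.4−243.1)/(100−76) = 243.1 + 6×101.3/24 ≈ 268.425 µg/m³ → 268.4 µg/m³ to 1 dp.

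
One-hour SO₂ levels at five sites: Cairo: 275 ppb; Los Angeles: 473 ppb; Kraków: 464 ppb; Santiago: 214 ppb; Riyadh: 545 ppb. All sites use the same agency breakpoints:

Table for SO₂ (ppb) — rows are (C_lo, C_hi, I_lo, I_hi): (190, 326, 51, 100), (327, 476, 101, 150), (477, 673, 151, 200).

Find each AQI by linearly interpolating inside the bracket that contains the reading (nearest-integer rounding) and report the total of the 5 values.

605

Cairo: 275 lies in 190–326, so I_lo=51, I_hi=100, C_lo=190, C_hi=326.
(100−51)/(326−190) × (275−190) + 51 = 49/136 × 85 + 51 ≈ 81.63 → 82.
Los Angeles: row 327–476 (AQI 101–150). (150−101)·(473−327)/(476−327) + 101 = 49·146/149 + 101 ≈ 149.01 → 149.
Kraków: 464 lies in 327–476, so I_lo=101, I_hi=150, C_lo=327, C_hi=476.
(150−101)/(476−327) × (464−327) + 101 = 49/149 × 137 + 101 ≈ 146.05 → 146.
Santiago 214: bracket 190–326 → index 51–100; slope 49/136, offset 24.
AQI = 51 + 49/136·24 ≈ 59.65 ⇒ 60.
Riyadh: 545 lies in 477–673, so I_lo=151, I_hi=200, C_lo=477, C_hi=673.
(200−151)/(673−477) × (545−477) + 151 = 49/196 × 68 + 151 ≈ 168.00 → 168.
AQIs: Cairo=82, Los Angeles=149, Kraków=146, Santiago=60, Riyadh=168. Sum = 82 + 149 + 146 + 60 + 168 = 605.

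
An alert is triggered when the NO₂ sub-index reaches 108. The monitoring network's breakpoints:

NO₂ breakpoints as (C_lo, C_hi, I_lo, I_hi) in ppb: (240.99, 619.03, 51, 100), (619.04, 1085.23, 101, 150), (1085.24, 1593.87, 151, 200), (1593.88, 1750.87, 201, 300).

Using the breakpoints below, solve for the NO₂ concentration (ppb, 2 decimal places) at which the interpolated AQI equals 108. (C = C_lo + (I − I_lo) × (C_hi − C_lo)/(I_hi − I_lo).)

AQI 108 lies in the 101–150 band, which corresponds to 619.04–1085.23 ppb.
C = 619.04 + (108−101)×(1085.23−619.04)/(150−101) = 619.04 + 7×466.19/49 ≈ 685.6386 ppb → 685.64 ppb to 2 dp.

685.64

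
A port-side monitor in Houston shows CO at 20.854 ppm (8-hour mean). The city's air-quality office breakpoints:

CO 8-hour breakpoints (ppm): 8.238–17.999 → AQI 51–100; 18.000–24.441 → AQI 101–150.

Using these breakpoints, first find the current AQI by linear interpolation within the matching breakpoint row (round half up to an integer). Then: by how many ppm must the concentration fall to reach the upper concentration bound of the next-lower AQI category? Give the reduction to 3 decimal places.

2.855

CO 20.854: bracket 18.000–24.441 → index 101–150; slope 49/6.441, offset 2.854.
AQI = 101 + 49/6.441·2.854 ≈ 122.71 ⇒ 123.
Current AQI 123 is in the Unhealthy for Sensitive Groups range (101–150). The next-lower category tops out at AQI 100, whose upper concentration bound is 17.999 ppm.
Reduction needed = 20.854 − 17.999 = 2.855 ppm.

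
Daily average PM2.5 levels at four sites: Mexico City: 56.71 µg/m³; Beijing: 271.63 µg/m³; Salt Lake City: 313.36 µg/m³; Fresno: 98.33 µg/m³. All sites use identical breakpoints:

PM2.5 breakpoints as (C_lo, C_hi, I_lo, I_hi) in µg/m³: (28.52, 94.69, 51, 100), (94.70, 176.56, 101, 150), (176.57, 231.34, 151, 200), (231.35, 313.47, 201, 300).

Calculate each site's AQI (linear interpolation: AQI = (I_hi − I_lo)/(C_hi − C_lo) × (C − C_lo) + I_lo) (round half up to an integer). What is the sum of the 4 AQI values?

725

Mexico City: 56.71 lies in 28.52–94.69, so I_lo=51, I_hi=100, C_lo=28.52, C_hi=94.69.
(100−51)/(94.69−28.52) × (56.71−28.52) + 51 = 49/66.17 × 28.19 + 51 ≈ 71.88 → 72.
Beijing: 271.63 ∈ [231.35, 313.47] ↔ index [201, 300].
201 + (271.63−231.35)·(300−201)/(313.47−231.35) = 201 + 40.28·99/82.12 ≈ 249.56, so AQI = 250.
Salt Lake City: 313.36 lies in 231.35–313.47, so I_lo=201, I_hi=300, C_lo=231.35, C_hi=313.47.
(300−201)/(313.47−231.35) × (313.36−231.35) + 201 = 99/82.12 × 82.01 + 201 ≈ 299.87 → 300.
Fresno: row 94.70–176.56 (AQI 101–150). (150−101)·(98.33−94.70)/(176.56−94.70) + 101 = 49·3.63/81.86 + 101 ≈ 103.17 → 103.
AQIs: Mexico City=72, Beijing=250, Salt Lake City=300, Fresno=103. Sum = 72 + 250 + 300 + 103 = 725.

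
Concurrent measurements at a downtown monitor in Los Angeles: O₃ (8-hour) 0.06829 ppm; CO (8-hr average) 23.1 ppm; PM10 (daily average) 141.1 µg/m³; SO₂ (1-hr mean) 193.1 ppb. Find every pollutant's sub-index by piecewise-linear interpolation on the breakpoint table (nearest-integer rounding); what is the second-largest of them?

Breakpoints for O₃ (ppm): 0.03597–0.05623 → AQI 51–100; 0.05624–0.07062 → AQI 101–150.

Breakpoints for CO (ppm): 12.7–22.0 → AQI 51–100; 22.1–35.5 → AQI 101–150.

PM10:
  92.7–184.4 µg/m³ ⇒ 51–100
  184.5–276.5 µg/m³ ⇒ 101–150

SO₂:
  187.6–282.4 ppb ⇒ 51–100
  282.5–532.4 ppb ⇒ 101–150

105

O₃: row 0.05624–0.07062 (AQI 101–150). (150−101)·(0.06829−0.05624)/(0.07062−0.05624) + 101 = 49·0.01205/0.01438 + 101 ≈ 142.06 → 142.
CO: row 22.1–35.5 (AQI 101–150). (150−101)·(23.1−22.1)/(35.5−22.1) + 101 = 49·1.0/13.4 + 101 ≈ 104.66 → 105.
PM10: row 92.7–184.4 (AQI 51–100). (100−51)·(141.1−92.7)/(184.4−92.7) + 51 = 49·48.4/91.7 + 51 ≈ 76.86 → 77.
SO₂: 193.1 ∈ [187.6, 282.4] ↔ index [51, 100].
51 + (193.1−187.6)·(100−51)/(282.4−187.6) = 51 + 5.5·49/94.8 ≈ 53.84, so AQI = 54.
Sub-indices: O₃→142, CO→105, PM10→77, SO₂→54. Ranked high→low: 142, 105, 77, 54. Second-highest sub-index = 105.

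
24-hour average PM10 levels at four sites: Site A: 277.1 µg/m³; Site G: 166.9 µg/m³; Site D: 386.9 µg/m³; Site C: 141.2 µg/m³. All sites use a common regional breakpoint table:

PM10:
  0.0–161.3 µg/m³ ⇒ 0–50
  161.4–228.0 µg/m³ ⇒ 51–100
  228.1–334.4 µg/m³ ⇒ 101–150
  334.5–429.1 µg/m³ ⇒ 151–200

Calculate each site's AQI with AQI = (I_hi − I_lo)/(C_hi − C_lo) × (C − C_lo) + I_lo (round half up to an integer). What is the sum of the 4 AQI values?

401

Site A: 277.1 ∈ [228.1, 334.4] ↔ index [101, 150].
101 + (277.1−228.1)·(150−101)/(334.4−228.1) = 101 + 49.0·49/106.3 ≈ 123.59, so AQI = 124.
Site G: row 161.4–228.0 (AQI 51–100). (100−51)·(166.9−161.4)/(228.0−161.4) + 51 = 49·5.5/66.6 + 51 ≈ 55.05 → 55.
Site D 386.9: bracket 334.5–429.1 → index 151–200; slope 49/94.6, offset 52.4.
AQI = 151 + 49/94.6·52.4 ≈ 178.14 ⇒ 178.
Site C: row 0.0–161.3 (AQI 0–50). (50−0)·(141.2−0.0)/(161.3−0.0) + 0 = 50·141.2/161.3 + 0 ≈ 43.77 → 44.
AQIs: Site A=124, Site G=55, Site D=178, Site C=44. Sum = 124 + 55 + 178 + 44 = 401.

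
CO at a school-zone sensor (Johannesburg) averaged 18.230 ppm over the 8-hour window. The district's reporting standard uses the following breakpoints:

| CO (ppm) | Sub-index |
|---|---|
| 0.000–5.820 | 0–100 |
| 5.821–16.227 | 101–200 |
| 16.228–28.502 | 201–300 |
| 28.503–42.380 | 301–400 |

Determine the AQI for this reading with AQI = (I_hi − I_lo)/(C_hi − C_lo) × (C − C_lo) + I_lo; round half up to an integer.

CO: 18.230 ∈ [16.228, 28.502] ↔ index [201, 300].
201 + (18.230−16.228)·(300−201)/(28.502−16.228) = 201 + 2.002·99/12.274 ≈ 217.15, so AQI = 217.

217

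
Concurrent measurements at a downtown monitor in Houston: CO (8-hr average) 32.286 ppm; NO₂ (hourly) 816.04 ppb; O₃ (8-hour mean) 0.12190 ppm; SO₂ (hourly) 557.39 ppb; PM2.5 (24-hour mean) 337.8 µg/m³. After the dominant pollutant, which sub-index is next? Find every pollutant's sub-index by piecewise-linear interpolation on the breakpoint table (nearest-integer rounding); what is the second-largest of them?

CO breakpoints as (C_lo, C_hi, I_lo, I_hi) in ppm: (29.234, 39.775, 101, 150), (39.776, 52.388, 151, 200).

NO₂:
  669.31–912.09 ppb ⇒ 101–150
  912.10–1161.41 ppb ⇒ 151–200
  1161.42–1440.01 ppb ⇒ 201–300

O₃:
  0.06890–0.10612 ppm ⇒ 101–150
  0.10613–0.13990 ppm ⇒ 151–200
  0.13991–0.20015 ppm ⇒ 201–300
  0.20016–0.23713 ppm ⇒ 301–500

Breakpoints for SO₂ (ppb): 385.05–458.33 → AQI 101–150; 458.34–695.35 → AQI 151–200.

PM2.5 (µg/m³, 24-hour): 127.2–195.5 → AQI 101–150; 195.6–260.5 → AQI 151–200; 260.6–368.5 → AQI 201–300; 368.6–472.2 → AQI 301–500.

CO: 32.286 ∈ [29.234, 39.775] ↔ index [101, 150].
101 + (32.286−29.234)·(150−101)/(39.775−29.234) = 101 + 3.052·49/10.541 ≈ 115.19, so AQI = 115.
NO₂: 816.04 lies in 669.31–912.09, so I_lo=101, I_hi=150, C_lo=669.31, C_hi=912.09.
(150−101)/(912.09−669.31) × (816.04−669.31) + 101 = 49/242.78 × 146.73 + 101 ≈ 130.61 → 131.
O₃: 0.12190 lies in 0.10613–0.13990, so I_lo=151, I_hi=200, C_lo=0.10613, C_hi=0.13990.
(200−151)/(0.13990−0.10613) × (0.12190−0.10613) + 151 = 49/0.03377 × 0.01577 + 151 ≈ 173.88 → 174.
SO₂: row 458.34–695.35 (AQI 151–200). (200−151)·(557.39−458.34)/(695.35−458.34) + 151 = 49·99.05/237.01 + 151 ≈ 171.48 → 171.
PM2.5: row 260.6–368.5 (AQI 201–300). (300−201)·(337.8−260.6)/(368.5−260.6) + 201 = 99·77.2/107.9 + 201 ≈ 271.83 → 272.
Sub-indices: CO→115, NO₂→131, O₃→174, SO₂→171, PM2.5→272. Ranked high→low: 272, 174, 171, 131, 115. Second-highest sub-index = 174.

174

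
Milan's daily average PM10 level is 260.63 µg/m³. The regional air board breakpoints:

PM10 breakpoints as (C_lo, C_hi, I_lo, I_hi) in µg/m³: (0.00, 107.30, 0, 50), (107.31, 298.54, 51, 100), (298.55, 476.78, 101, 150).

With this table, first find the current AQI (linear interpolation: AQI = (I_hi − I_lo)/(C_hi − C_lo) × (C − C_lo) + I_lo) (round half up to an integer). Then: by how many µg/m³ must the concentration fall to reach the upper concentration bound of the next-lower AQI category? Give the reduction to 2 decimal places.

PM10: 260.63 ∈ [107.31, 298.54] ↔ index [51, 100].
51 + (260.63−107.31)·(100−51)/(298.54−107.31) = 51 + 153.32·49/191.23 ≈ 90.29, so AQI = 90.
Current AQI 90 is in the Moderate range (51–100). The next-lower category tops out at AQI 50, whose upper concentration bound is 107.30 µg/m³.
Reduction needed = 260.63 − 107.30 = 153.33 µg/m³.

153.33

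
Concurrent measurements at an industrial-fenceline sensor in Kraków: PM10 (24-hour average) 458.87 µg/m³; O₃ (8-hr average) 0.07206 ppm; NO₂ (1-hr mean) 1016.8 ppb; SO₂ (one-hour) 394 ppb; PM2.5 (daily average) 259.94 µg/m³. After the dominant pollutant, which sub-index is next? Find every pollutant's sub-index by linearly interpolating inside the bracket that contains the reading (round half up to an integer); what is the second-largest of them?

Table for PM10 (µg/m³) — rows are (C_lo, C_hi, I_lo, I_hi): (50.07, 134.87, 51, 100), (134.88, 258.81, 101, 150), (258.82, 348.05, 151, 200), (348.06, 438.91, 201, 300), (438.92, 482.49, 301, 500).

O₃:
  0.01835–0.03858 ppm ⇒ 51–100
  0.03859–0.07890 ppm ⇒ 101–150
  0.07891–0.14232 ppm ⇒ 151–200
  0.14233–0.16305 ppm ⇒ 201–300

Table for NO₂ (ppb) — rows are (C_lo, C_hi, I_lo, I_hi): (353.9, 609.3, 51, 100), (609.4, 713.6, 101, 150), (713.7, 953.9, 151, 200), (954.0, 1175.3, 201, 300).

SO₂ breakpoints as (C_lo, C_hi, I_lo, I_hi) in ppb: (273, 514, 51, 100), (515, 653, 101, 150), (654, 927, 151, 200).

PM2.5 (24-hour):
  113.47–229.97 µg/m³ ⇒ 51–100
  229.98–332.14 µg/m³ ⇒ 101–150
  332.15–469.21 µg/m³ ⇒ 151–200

229

PM10: 458.87 lies in 438.92–482.49, so I_lo=301, I_hi=500, C_lo=438.92, C_hi=482.49.
(500−301)/(482.49−438.92) × (458.87−438.92) + 301 = 199/43.57 × 19.95 + 301 ≈ 392.12 → 392.
O₃: 0.07206 ∈ [0.03859, 0.07890] ↔ index [101, 150].
101 + (0.07206−0.03859)·(150−101)/(0.07890−0.03859) = 101 + 0.03347·49/0.04031 ≈ 141.69, so AQI = 142.
NO₂: row 954.0–1175.3 (AQI 201–300). (300−201)·(1016.8−954.0)/(1175.3−954.0) + 201 = 99·62.8/221.3 + 201 ≈ 229.09 → 229.
SO₂: 394 ∈ [273, 514] ↔ index [51, 100].
51 + (394−273)·(100−51)/(514−273) = 51 + 121·49/241 ≈ 75.60, so AQI = 76.
PM2.5: 259.94 ∈ [229.98, 332.14] ↔ index [101, 150].
101 + (259.94−229.98)·(150−101)/(332.14−229.98) = 101 + 29.96·49/102.16 ≈ 115.37, so AQI = 115.
Sub-indices: PM10→392, O₃→142, NO₂→229, SO₂→76, PM2.5→115. Ranked high→low: 392, 229, 142, 115, 76. Second-highest sub-index = 229.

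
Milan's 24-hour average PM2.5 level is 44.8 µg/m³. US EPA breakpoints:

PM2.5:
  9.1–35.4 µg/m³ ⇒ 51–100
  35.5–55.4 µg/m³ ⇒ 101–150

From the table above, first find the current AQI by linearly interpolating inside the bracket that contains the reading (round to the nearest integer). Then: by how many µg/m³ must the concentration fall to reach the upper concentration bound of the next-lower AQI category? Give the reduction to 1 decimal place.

PM2.5: 44.8 lies in 35.5–55.4, so I_lo=101, I_hi=150, C_lo=35.5, C_hi=55.4.
(150−101)/(55.4−35.5) × (44.8−35.5) + 101 = 49/19.9 × 9.3 + 101 ≈ 123.90 → 124.
Current AQI 124 is in the Unhealthy for Sensitive Groups range (101–150). The next-lower category tops out at AQI 100, whose upper concentration bound is 35.4 µg/m³.
Reduction needed = 44.8 − 35.4 = 9.4 µg/m³.

9.4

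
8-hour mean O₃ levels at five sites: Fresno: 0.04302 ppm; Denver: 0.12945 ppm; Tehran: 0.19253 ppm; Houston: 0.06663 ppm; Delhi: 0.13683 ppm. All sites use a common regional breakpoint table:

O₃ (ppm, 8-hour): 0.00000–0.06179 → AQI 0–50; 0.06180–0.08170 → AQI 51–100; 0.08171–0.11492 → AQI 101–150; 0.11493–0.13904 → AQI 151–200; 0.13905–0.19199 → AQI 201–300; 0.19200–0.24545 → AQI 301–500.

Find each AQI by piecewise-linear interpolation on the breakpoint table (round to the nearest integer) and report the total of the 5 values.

Fresno 0.04302: bracket 0.00000–0.06179 → index 0–50; slope 50/0.06179, offset 0.04302.
AQI = 0 + 50/0.06179·0.04302 ≈ 34.81 ⇒ 35.
Denver: 0.12945 lies in 0.11493–0.13904, so I_lo=151, I_hi=200, C_lo=0.11493, C_hi=0.13904.
(200−151)/(0.13904−0.11493) × (0.12945−0.11493) + 151 = 49/0.02411 × 0.01452 + 151 ≈ 180.51 → 181.
Tehran 0.19253: bracket 0.19200–0.24545 → index 301–500; slope 199/0.05345, offset 0.00053.
AQI = 301 + 199/0.05345·0.00053 ≈ 302.97 ⇒ 303.
Houston: 0.06663 ∈ [0.06180, 0.08170] ↔ index [51, 100].
51 + (0.06663−0.06180)·(100−51)/(0.08170−0.06180) = 51 + 0.00483·49/0.01990 ≈ 62.89, so AQI = 63.
Delhi 0.13683: bracket 0.11493–0.13904 → index 151–200; slope 49/0.02411, offset 0.02190.
AQI = 151 + 49/0.02411·0.02190 ≈ 195.51 ⇒ 196.
AQIs: Fresno=35, Denver=181, Tehran=303, Houston=63, Delhi=196. Sum = 35 + 181 + 303 + 63 + 196 = 778.

778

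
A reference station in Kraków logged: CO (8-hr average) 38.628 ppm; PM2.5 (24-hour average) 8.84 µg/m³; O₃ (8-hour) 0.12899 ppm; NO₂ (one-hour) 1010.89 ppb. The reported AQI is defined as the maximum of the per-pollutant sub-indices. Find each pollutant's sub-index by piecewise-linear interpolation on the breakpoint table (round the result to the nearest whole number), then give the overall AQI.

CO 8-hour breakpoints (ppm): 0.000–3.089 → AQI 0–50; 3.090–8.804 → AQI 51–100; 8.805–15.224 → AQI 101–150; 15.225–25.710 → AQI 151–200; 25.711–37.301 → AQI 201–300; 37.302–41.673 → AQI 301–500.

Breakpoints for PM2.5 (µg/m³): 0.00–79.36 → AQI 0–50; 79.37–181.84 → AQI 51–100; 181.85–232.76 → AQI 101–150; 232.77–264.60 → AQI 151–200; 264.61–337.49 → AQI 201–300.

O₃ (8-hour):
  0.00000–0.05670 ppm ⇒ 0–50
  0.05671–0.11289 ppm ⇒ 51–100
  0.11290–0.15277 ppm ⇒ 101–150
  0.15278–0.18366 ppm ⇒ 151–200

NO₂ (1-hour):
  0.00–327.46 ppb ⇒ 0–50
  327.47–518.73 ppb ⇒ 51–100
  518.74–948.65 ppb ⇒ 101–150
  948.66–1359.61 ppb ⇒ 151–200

CO: 38.628 ∈ [37.302, 41.673] ↔ index [301, 500].
301 + (38.628−37.302)·(500−301)/(41.673−37.302) = 301 + 1.326·199/4.371 ≈ 361.37, so AQI = 361.
PM2.5: 8.84 lies in 0.00–79.36, so I_lo=0, I_hi=50, C_lo=0.00, C_hi=79.36.
(50−0)/(79.36−0.00) × (8.84−0.00) + 0 = 50/79.36 × 8.84 + 0 ≈ 5.57 → 6.
O₃ 0.12899: bracket 0.11290–0.15277 → index 101–150; slope 49/0.03987, offset 0.01609.
AQI = 101 + 49/0.03987·0.01609 ≈ 120.77 ⇒ 121.
NO₂: 1010.89 lies in 948.66–1359.61, so I_lo=151, I_hi=200, C_lo=948.66, C_hi=1359.61.
(200−151)/(1359.61−948.66) × (1010.89−948.66) + 151 = 49/410.95 × 62.23 + 151 ≈ 158.42 → 158.
Sub-indices: CO→361, PM2.5→6, O₃→121, NO₂→158. Overall AQI = max = 361; dominant pollutant is CO.

361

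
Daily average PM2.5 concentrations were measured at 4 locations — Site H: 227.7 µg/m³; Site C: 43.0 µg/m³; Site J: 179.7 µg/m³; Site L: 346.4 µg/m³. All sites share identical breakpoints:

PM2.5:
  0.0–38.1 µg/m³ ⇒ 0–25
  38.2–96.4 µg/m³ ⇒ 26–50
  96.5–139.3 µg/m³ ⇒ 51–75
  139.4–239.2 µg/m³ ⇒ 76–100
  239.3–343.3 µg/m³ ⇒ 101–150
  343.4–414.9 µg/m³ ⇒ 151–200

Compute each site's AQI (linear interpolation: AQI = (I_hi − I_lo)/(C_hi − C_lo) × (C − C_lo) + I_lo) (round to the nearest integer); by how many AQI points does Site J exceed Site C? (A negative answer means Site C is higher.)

Site H 227.7: bracket 139.4–239.2 → index 76–100; slope 24/99.8, offset 88.3.
AQI = 76 + 24/99.8·88.3 ≈ 97.23 ⇒ 97.
Site C: 43.0 ∈ [38.2, 96.4] ↔ index [26, 50].
26 + (43.0−38.2)·(50−26)/(96.4−38.2) = 26 + 4.8·24/58.2 ≈ 27.98, so AQI = 28.
Site J 179.7: bracket 139.4–239.2 → index 76–100; slope 24/99.8, offset 40.3.
AQI = 76 + 24/99.8·40.3 ≈ 85.69 ⇒ 86.
Site L: row 343.4–414.9 (AQI 151–200). (200−151)·(346.4−343.4)/(414.9−343.4) + 151 = 49·3.0/71.5 + 151 ≈ 153.06 → 153.
AQIs: Site H=97, Site C=28, Site J=86, Site L=153. Site J (86) − Site C (28) = 58.

58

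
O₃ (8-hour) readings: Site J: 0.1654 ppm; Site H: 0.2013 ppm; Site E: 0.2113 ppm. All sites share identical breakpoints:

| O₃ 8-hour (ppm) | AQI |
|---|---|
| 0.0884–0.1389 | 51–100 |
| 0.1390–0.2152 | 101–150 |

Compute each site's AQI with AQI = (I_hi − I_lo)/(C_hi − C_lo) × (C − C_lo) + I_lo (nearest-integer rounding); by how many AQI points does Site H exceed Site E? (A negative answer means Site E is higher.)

-6

Site J: 0.1654 ∈ [0.1390, 0.2152] ↔ index [101, 150].
101 + (0.1654−0.1390)·(150−101)/(0.2152−0.1390) = 101 + 0.0264·49/0.0762 ≈ 117.98, so AQI = 118.
Site H: 0.2013 lies in 0.1390–0.2152, so I_lo=101, I_hi=150, C_lo=0.1390, C_hi=0.2152.
(150−101)/(0.2152−0.1390) × (0.2013−0.1390) + 101 = 49/0.0762 × 0.0623 + 101 ≈ 141.06 → 141.
Site E 0.2113: bracket 0.1390–0.2152 → index 101–150; slope 49/0.0762, offset 0.0723.
AQI = 101 + 49/0.0762·0.0723 ≈ 147.49 ⇒ 147.
AQIs: Site J=118, Site H=141, Site E=147. Site H (141) − Site E (147) = -6.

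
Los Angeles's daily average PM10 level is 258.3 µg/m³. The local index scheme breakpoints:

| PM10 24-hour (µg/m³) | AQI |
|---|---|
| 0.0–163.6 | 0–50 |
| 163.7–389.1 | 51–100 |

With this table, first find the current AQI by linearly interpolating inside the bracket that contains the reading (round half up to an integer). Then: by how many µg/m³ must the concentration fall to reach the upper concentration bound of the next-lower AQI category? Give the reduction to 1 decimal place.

94.7

PM10: row 163.7–389.1 (AQI 51–100). (100−51)·(258.3−163.7)/(389.1−163.7) + 51 = 49·94.6/225.4 + 51 ≈ 71.57 → 72.
Current AQI 72 is in the Moderate range (51–100). The next-lower category tops out at AQI 50, whose upper concentration bound is 163.6 µg/m³.
Reduction needed = 258.3 − 163.6 = 94.7 µg/m³.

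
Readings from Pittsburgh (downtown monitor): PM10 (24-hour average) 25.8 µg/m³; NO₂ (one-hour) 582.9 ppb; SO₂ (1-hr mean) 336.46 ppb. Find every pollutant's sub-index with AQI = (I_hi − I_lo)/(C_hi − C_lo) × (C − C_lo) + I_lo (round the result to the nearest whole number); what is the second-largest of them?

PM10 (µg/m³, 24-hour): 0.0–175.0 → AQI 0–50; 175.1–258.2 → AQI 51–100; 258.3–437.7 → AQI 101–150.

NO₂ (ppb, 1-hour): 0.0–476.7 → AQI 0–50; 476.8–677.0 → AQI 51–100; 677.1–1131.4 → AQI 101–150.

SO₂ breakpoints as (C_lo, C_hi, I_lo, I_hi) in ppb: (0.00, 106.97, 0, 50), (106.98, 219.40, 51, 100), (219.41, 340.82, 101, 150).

77

PM10: row 0.0–175.0 (AQI 0–50). (50−0)·(25.8−0.0)/(175.0−0.0) + 0 = 50·25.8/175.0 + 0 ≈ 7.37 → 7.
NO₂: 582.9 lies in 476.8–677.0, so I_lo=51, I_hi=100, C_lo=476.8, C_hi=677.0.
(100−51)/(677.0−476.8) × (582.9−476.8) + 51 = 49/200.2 × 106.1 + 51 ≈ 76.97 → 77.
SO₂: 336.46 ∈ [219.41, 340.82] ↔ index [101, 150].
101 + (336.46−219.41)·(150−101)/(340.82−219.41) = 101 + 117.05·49/121.41 ≈ 148.24, so AQI = 148.
Sub-indices: PM10→7, NO₂→77, SO₂→148. Ranked high→low: 148, 77, 7. Second-highest sub-index = 77.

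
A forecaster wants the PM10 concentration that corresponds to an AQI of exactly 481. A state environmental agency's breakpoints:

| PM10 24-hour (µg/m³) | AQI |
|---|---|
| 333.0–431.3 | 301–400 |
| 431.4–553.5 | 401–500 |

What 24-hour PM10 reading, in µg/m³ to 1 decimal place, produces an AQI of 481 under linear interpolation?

530.1

AQI 481 lies in the 401–500 band, which corresponds to 431.4–553.5 µg/m³.
C = 431.4 + (481−401)×(553.5−431.4)/(500−401) = 431.4 + 80×122.1/99 ≈ 530.067 µg/m³ → 530.1 µg/m³ to 1 dp.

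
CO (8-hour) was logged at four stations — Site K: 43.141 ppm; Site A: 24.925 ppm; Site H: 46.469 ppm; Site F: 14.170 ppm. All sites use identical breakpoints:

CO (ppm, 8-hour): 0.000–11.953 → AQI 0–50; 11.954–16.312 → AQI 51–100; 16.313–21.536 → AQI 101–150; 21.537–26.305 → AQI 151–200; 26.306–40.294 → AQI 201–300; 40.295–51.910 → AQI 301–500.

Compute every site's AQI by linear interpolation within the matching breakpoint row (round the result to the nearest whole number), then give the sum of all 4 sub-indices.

1019

Site K 43.141: bracket 40.295–51.910 → index 301–500; slope 199/11.615, offset 2.846.
AQI = 301 + 199/11.615·2.846 ≈ 349.76 ⇒ 350.
Site A: 24.925 lies in 21.537–26.305, so I_lo=151, I_hi=200, C_lo=21.537, C_hi=26.305.
(200−151)/(26.305−21.537) × (24.925−21.537) + 151 = 49/4.768 × 3.388 + 151 ≈ 185.82 → 186.
Site H: 46.469 ∈ [40.295, 51.910] ↔ index [301, 500].
301 + (46.469−40.295)·(500−301)/(51.910−40.295) = 301 + 6.174·199/11.615 ≈ 406.78, so AQI = 407.
Site F: 14.170 lies in 11.954–16.312, so I_lo=51, I_hi=100, C_lo=11.954, C_hi=16.312.
(100−51)/(16.312−11.954) × (14.170−11.954) + 51 = 49/4.358 × 2.216 + 51 ≈ 75.92 → 76.
AQIs: Site K=350, Site A=186, Site H=407, Site F=76. Sum = 350 + 186 + 407 + 76 = 1019.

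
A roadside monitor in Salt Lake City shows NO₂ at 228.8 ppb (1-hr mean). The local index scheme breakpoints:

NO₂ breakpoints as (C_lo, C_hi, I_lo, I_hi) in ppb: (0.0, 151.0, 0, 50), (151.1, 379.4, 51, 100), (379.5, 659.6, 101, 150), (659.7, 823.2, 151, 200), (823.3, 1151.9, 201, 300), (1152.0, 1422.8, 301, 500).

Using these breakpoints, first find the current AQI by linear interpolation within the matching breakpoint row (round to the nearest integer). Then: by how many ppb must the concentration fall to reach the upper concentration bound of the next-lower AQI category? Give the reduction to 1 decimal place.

NO₂: row 151.1–379.4 (AQI 51–100). (100−51)·(228.8−151.1)/(379.4−151.1) + 51 = 49·77.7/228.3 + 51 ≈ 67.68 → 68.
Current AQI 68 is in the Moderate range (51–100). The next-lower category tops out at AQI 50, whose upper concentration bound is 151.0 ppb.
Reduction needed = 228.8 − 151.0 = 77.8 ppb.

77.8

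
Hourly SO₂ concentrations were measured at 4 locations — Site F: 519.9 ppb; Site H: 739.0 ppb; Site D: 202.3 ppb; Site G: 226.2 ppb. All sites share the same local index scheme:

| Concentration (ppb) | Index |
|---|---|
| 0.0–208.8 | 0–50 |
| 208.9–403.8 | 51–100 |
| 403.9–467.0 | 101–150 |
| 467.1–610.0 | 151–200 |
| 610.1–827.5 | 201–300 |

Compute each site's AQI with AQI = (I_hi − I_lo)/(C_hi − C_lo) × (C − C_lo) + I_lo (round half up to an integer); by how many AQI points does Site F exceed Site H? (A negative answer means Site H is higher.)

-91

Site F 519.9: bracket 467.1–610.0 → index 151–200; slope 49/142.9, offset 52.8.
AQI = 151 + 49/142.9·52.8 ≈ 169.10 ⇒ 169.
Site H: row 610.1–827.5 (AQI 201–300). (300−201)·(739.0−610.1)/(827.5−610.1) + 201 = 99·128.9/217.4 + 201 ≈ 259.70 → 260.
Site D: 202.3 ∈ [0.0, 208.8] ↔ index [0, 50].
0 + (202.3−0.0)·(50−0)/(208.8−0.0) = 0 + 202.3·50/208.8 ≈ 48.44, so AQI = 48.
Site G: 226.2 lies in 208.9–403.8, so I_lo=51, I_hi=100, C_lo=208.9, C_hi=403.8.
(100−51)/(403.8−208.9) × (226.2−208.9) + 51 = 49/194.9 × 17.3 + 51 ≈ 55.35 → 55.
AQIs: Site F=169, Site H=260, Site D=48, Site G=55. Site F (169) − Site H (260) = -91.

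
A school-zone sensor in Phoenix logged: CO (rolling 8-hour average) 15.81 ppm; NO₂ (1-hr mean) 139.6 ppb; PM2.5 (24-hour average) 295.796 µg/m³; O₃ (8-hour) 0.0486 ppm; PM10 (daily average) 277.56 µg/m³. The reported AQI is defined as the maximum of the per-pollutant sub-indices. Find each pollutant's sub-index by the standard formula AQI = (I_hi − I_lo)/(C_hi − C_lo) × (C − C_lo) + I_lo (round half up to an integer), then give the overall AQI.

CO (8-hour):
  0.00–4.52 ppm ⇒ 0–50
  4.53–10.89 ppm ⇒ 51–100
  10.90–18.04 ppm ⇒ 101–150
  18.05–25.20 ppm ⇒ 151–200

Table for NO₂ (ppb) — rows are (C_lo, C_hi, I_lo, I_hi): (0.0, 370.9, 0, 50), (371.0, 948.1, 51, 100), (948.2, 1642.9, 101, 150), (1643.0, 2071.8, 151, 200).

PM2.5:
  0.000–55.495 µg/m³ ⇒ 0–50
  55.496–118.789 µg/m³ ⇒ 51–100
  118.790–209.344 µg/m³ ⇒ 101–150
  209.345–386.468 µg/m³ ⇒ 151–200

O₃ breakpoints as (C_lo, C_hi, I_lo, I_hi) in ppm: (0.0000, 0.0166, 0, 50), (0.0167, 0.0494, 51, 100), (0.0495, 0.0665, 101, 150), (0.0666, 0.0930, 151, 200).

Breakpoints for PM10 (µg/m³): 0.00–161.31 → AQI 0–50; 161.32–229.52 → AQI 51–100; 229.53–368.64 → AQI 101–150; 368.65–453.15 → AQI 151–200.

175

CO: 15.81 lies in 10.90–18.04, so I_lo=101, I_hi=150, C_lo=10.90, C_hi=18.04.
(150−101)/(18.04−10.90) × (15.81−10.90) + 101 = 49/7.14 × 4.91 + 101 ≈ 134.70 → 135.
NO₂ 139.6: bracket 0.0–370.9 → index 0–50; slope 50/370.9, offset 139.6.
AQI = 0 + 50/370.9·139.6 ≈ 18.82 ⇒ 19.
PM2.5: 295.796 lies in 209.345–386.468, so I_lo=151, I_hi=200, C_lo=209.345, C_hi=386.468.
(200−151)/(386.468−209.345) × (295.796−209.345) + 151 = 49/177.123 × 86.451 + 151 ≈ 174.92 → 175.
O₃: 0.0486 ∈ [0.0167, 0.0494] ↔ index [51, 100].
51 + (0.0486−0.0167)·(100−51)/(0.0494−0.0167) = 51 + 0.0319·49/0.0327 ≈ 98.80, so AQI = 99.
PM10: 277.56 lies in 229.53–368.64, so I_lo=101, I_hi=150, C_lo=229.53, C_hi=368.64.
(150−101)/(368.64−229.53) × (277.56−229.53) + 101 = 49/139.11 × 48.03 + 101 ≈ 117.92 → 118.
Sub-indices: CO→135, NO₂→19, PM2.5→175, O₃→99, PM10→118. Overall AQI = max = 175; dominant pollutant is PM2.5.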